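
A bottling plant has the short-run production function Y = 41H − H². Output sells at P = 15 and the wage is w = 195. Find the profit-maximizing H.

H* = 14

The marginal product of H is MP_H = 41 − 2H.
A price-taking firm hires until the value of the marginal product equals the wage: P·MP_H = w, so 15·(41 − 2H) = 195.
Then 41 − 2H = 13, giving H = 14.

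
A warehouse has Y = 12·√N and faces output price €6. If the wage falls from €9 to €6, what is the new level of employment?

N* = 36

From P·MP_N = w with MP_N = 6·N^(-1/2), the labor demand is N(w) = (36/w)^(2).
At w = 9: N = 16. At w = 6: N = 36.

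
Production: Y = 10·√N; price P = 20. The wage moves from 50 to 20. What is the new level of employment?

From P·MP_N = w with MP_N = 5·N^(-1/2), the labor demand is N(w) = (100/w)^(2).
At w = 50: N = 4. At w = 20: N = 25.

N* = 25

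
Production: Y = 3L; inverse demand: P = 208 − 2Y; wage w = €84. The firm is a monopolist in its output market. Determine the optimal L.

Marginal revenue from the inverse demand is MR = 208 − 4Y.
The marginal product is MP_L = 3.
A monopolist hires until marginal revenue product equals the wage: MR·MP_L = w.
(208 − 12L)·3 = 84, so L = 15.

L* = 15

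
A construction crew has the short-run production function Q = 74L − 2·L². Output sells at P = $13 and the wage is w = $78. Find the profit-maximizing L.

The marginal product of L is MP_L = 74 − 4L.
A price-taking firm hires until the value of the marginal product equals the wage: P·MP_L = w, so 13·(74 − 4L) = 78.
Then 74 − 4L = 6, giving L = 17.

L* = 17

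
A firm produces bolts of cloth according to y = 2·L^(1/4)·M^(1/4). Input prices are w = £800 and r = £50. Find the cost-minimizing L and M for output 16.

Cost minimization requires the marginal rate of technical substitution to equal the input-price ratio: MP_L/MP_M = w/r.
Here MP_L/MP_M = (1/4)·(M/L)/(1/4) = (M/L). Setting this equal to 800/50 = 16 gives M = 16L.
Substituting into y = 16: 2·L^(1/4)·(16L)^(1/4) = 16.
Solving, L = 16 and M = 256.

L* = 16, M* = 256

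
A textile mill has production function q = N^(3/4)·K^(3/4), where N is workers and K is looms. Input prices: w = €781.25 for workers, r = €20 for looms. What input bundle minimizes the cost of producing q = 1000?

Cost minimization requires the marginal rate of technical substitution to equal the input-price ratio: MP_N/MP_K = w/r.
Here MP_N/MP_K = (3/4)·(K/N)/(3/4) = (K/N). Setting this equal to 781.25/20 = 39.0625 gives K = 39.0625N.
Substituting into q = 1000: N^(3/4)·(39.0625N)^(3/4) = 1000.
Solving, N = 16 and K = 625.

N* = 16, K* = 625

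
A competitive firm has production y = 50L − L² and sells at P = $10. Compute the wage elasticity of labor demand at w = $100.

ε = -0.25

From P·MP_L = w with MP_L = 50 − 2L, labor demand is L(w) = (50 − w/10)/2.
dL/dw = −1/(20) = -0.05.
At w = 100, L = 20, so ε = (dL/dw)·(w/L) = (-0.05)·(100/20) = -0.25.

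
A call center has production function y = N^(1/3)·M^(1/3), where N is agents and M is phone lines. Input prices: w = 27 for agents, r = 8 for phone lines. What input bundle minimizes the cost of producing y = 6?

Cost minimization requires the marginal rate of technical substitution to equal the input-price ratio: MP_N/MP_M = w/r.
Here MP_N/MP_M = (1/3)·(M/N)/(1/3) = (M/N). Setting this equal to 27/8 = 3.375 gives M = 3.375N.
Substituting into y = 6: N^(1/3)·(3.375N)^(1/3) = 6.
Solving, N = 8 and M = 27.

N* = 8, M* = 27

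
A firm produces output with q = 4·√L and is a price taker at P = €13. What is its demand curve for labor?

L(w) = 676/w²

MP_L = (1/2)·4·L^(-1/2) = 2·L^(-1/2).
Setting P·MP_L = w: 26·L^(-1/2) = w.
Solving for L: L^(-1/2) = w/26, so L = (26/w)^(2).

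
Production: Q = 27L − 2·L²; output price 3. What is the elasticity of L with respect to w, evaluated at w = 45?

ε = -1.25

From P·MP_L = w with MP_L = 27 − 4L, labor demand is L(w) = (27 − w/3)/4.
dL/dw = −1/(12) = -1/12.
At w = 45, L = 3, so ε = (dL/dw)·(w/L) = (-1/12)·(45/3) = -1.25.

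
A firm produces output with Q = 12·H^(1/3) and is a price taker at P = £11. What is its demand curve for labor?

H(w) = (44/w)^(3/2)

MP_H = (1/3)·12·H^(-2/3) = 4·H^(-2/3).
Setting P·MP_H = w: 44·H^(-2/3) = w.
Solving for H: H^(-2/3) = w/44, so H = (44/w)^(3/2).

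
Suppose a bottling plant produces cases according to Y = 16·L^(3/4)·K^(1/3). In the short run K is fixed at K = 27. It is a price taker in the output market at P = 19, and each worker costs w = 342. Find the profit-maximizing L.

L* = 16

With K = 27, MP_L = (3/4)·16·L^(-1/4)·27^(1/3) = 36·L^(-1/4).
Profit maximization for a price taker requires P·MP_L = w: 19·36·L^(-1/4) = 342.
So L^(-1/4) = 0.5, which gives L = 16.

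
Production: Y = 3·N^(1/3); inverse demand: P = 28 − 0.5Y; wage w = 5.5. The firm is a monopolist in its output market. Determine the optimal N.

Marginal revenue from the inverse demand is MR = 28 − Y.
The marginal product is MP_N = N^(-2/3).
A monopolist hires until marginal revenue product equals the wage: MR·MP_N = w.
At N, Y = 3·N^(1/3). Substituting and solving: (28 − 3·N^(1/3))·N^(-2/3) = 5.5 gives N = 8.

N* = 8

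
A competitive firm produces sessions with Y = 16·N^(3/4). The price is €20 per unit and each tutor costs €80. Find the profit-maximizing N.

N* = 81

MP_N = (3/4)·16·N^(-1/4) = 12·N^(-1/4).
Profit maximization for a price taker requires P·MP_N = w: 20·12·N^(-1/4) = 80.
So N^(-1/4) = 1/3, which gives N = 81.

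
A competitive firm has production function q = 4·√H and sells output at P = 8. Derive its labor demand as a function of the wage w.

H(w) = 256/w²

MP_H = (1/2)·4·H^(-1/2) = 2·H^(-1/2).
Setting P·MP_H = w: 16·H^(-1/2) = w.
Solving for H: H^(-1/2) = w/16, so H = (16/w)^(2).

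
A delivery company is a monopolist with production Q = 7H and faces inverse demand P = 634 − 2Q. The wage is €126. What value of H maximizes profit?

Marginal revenue from the inverse demand is MR = 634 − 4Q.
The marginal product is MP_H = 7.
A monopolist hires until marginal revenue product equals the wage: MR·MP_H = w.
(634 − 28H)·7 = 126, so H = 22.

H* = 22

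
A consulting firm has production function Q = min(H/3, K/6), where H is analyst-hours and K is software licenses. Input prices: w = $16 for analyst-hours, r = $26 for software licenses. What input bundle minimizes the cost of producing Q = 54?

With a fixed-proportions technology, the cost-minimizing bundle uses no slack in either input: H/3 = K/6 = Q.
So H = 3·54 = 162 and K = 6·54 = 324.

H* = 162, K* = 324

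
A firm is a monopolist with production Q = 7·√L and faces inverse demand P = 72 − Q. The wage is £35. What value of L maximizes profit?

L* = 9

Marginal revenue from the inverse demand is MR = 72 − 2Q.
The marginal product is MP_L = 3.5·L^(-1/2).
A monopolist hires until marginal revenue product equals the wage: MR·MP_L = w.
At L, Q = 7·√L. Substituting and solving: (72 − 14·√L)·3.5·L^(-1/2) = 35 gives L = 9.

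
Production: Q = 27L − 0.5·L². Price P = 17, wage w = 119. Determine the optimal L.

L* = 20

The marginal product of L is MP_L = 27 − L.
A price-taking firm hires until the value of the marginal product equals the wage: P·MP_L = w, so 17·(27 − L) = 119.
Then 27 − L = 7, giving L = 20.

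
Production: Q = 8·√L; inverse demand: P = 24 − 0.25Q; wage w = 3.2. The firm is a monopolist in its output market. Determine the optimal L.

Marginal revenue from the inverse demand is MR = 24 − 0.5Q.
The marginal product is MP_L = 4·L^(-1/2).
A monopolist hires until marginal revenue product equals the wage: MR·MP_L = w.
At L, Q = 8·√L. Substituting and solving: (24 − 4·√L)·4·L^(-1/2) = 3.2 gives L = 25.

L* = 25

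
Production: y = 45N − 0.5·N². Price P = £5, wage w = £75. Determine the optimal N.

The marginal product of N is MP_N = 45 − N.
A price-taking firm hires until the value of the marginal product equals the wage: P·MP_N = w, so 5·(45 − N) = 75.
Then 45 − N = 15, giving N = 30.

N* = 30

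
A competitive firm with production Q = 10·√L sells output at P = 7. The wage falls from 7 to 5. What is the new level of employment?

From P·MP_L = w with MP_L = 5·L^(-1/2), the labor demand is L(w) = (35/w)^(2).
At w = 7: L = 25. At w = 5: L = 49.

L* = 49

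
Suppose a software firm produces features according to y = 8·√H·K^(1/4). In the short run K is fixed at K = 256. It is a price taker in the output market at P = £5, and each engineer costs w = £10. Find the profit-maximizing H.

H* = 64

With K = 256, MP_H = (1/2)·8·H^(-1/2)·256^(1/4) = 16·H^(-1/2).
Profit maximization for a price taker requires P·MP_H = w: 5·16·H^(-1/2) = 10.
So H^(-1/2) = 0.125, which gives H = 64.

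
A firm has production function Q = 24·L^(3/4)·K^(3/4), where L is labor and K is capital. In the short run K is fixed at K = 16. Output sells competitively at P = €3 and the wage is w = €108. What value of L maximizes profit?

L* = 256

With K = 16, MP_L = (3/4)·24·L^(-1/4)·16^(3/4) = 144·L^(-1/4).
Profit maximization for a price taker requires P·MP_L = w: 3·144·L^(-1/4) = 108.
So L^(-1/4) = 0.25, which gives L = 256.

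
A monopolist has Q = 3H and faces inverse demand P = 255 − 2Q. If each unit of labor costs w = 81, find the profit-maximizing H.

Marginal revenue from the inverse demand is MR = 255 − 4Q.
The marginal product is MP_H = 3.
A monopolist hires until marginal revenue product equals the wage: MR·MP_H = w.
(255 − 12H)·3 = 81, so H = 19.

H* = 19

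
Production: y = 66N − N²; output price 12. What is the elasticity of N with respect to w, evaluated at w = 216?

ε = -0.375

From P·MP_N = w with MP_N = 66 − 2N, labor demand is N(w) = (66 − w/12)/2.
dN/dw = −1/(24) = -1/24.
At w = 216, N = 24, so ε = (dN/dw)·(w/N) = (-1/24)·(216/24) = -0.375.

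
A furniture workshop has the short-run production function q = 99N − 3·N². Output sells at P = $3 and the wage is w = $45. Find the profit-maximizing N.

The marginal product of N is MP_N = 99 − 6N.
A price-taking firm hires until the value of the marginal product equals the wage: P·MP_N = w, so 3·(99 − 6N) = 45.
Then 99 − 6N = 15, giving N = 14.

N* = 14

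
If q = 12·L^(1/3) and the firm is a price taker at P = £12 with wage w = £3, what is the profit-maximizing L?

L* = 64

MP_L = (1/3)·12·L^(-2/3) = 4·L^(-2/3).
Profit maximization for a price taker requires P·MP_L = w: 12·4·L^(-2/3) = 3.
So L^(-2/3) = 0.0625, which gives L = 64.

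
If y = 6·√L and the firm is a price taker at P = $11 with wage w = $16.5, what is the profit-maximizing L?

MP_L = (1/2)·6·L^(-1/2) = 3·L^(-1/2).
Profit maximization for a price taker requires P·MP_L = w: 11·3·L^(-1/2) = 16.5.
So L^(-1/2) = 0.5, which gives L = 4.

L* = 4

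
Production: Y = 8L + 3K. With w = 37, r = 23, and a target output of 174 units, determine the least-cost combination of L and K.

L* = 21.75, K* = 0

The inputs are perfect substitutes, so the firm uses whichever has the lower cost per unit of output.
Cost per unit of output via L is w/8 = 4.625; via K it is r/3 = 23/3. L is cheaper.
Producing Y = 174 with L alone: L = 21.75, K = 0.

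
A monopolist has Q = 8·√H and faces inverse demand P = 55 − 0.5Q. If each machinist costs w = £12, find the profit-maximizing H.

Marginal revenue from the inverse demand is MR = 55 − Q.
The marginal product is MP_H = 4·H^(-1/2).
A monopolist hires until marginal revenue product equals the wage: MR·MP_H = w.
At H, Q = 8·√H. Substituting and solving: (55 − 8·√H)·4·H^(-1/2) = 12 gives H = 25.

H* = 25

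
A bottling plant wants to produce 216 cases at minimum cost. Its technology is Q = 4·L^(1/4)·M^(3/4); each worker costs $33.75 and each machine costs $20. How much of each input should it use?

L* = 16, M* = 81

Cost minimization requires the marginal rate of technical substitution to equal the input-price ratio: MP_L/MP_M = w/r.
Here MP_L/MP_M = (1/4)·(M/L)/(3/4) = (1/3)·(M/L). Setting this equal to 33.75/20 = 1.6875 gives M = 5.0625L.
Substituting into Q = 216: 4·L^(1/4)·(5.0625L)^(3/4) = 216.
Solving, L = 16 and M = 81.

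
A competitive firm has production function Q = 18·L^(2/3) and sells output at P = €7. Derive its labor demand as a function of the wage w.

L(w) = 592704/w³

MP_L = (2/3)·18·L^(-1/3) = 12·L^(-1/3).
Setting P·MP_L = w: 84·L^(-1/3) = w.
Solving for L: L^(-1/3) = w/84, so L = (84/w)^(3).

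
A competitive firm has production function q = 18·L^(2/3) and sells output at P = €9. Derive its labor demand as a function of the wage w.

MP_L = (2/3)·18·L^(-1/3) = 12·L^(-1/3).
Setting P·MP_L = w: 108·L^(-1/3) = w.
Solving for L: L^(-1/3) = w/108, so L = (108/w)^(3).

L(w) = 1259712/w³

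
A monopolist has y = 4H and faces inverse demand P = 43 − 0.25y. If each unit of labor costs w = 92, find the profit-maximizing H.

Marginal revenue from the inverse demand is MR = 43 − 0.5y.
The marginal product is MP_H = 4.
A monopolist hires until marginal revenue product equals the wage: MR·MP_H = w.
(43 − 2H)·4 = 92, so H = 10.

H* = 10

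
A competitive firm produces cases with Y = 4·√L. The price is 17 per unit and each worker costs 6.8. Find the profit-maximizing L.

L* = 25

MP_L = (1/2)·4·L^(-1/2) = 2·L^(-1/2).
Profit maximization for a price taker requires P·MP_L = w: 17·2·L^(-1/2) = 6.8.
So L^(-1/2) = 0.2, which gives L = 25.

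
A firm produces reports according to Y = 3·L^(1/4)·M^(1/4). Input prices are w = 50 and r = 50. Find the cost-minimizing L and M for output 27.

Cost minimization requires the marginal rate of technical substitution to equal the input-price ratio: MP_L/MP_M = w/r.
Here MP_L/MP_M = (1/4)·(M/L)/(1/4) = (M/L). Setting this equal to 50/50 = 1 gives M = L.
Substituting into Y = 27: 3·L^(1/4)·(L)^(1/4) = 27.
Solving, L = 81 and M = 81.

L* = 81, M* = 81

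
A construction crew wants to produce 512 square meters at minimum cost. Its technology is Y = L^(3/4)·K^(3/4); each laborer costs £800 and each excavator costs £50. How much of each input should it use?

Cost minimization requires the marginal rate of technical substitution to equal the input-price ratio: MP_L/MP_K = w/r.
Here MP_L/MP_K = (3/4)·(K/L)/(3/4) = (K/L). Setting this equal to 800/50 = 16 gives K = 16L.
Substituting into Y = 512: L^(3/4)·(16L)^(3/4) = 512.
Solving, L = 16 and K = 256.

L* = 16, K* = 256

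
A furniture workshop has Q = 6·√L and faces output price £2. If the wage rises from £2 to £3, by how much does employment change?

From P·MP_L = w with MP_L = 3·L^(-1/2), the labor demand is L(w) = (6/w)^(2).
At w = 2: L = 9. At w = 3: L = 4.
ΔL = 4 − 9 = -5.

ΔL = -5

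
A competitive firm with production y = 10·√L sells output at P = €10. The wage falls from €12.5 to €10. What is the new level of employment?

From P·MP_L = w with MP_L = 5·L^(-1/2), the labor demand is L(w) = (50/w)^(2).
At w = 12.5: L = 16. At w = 10: L = 25.

L* = 25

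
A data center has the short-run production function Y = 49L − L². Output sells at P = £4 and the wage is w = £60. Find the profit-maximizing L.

The marginal product of L is MP_L = 49 − 2L.
A price-taking firm hires until the value of the marginal product equals the wage: P·MP_L = w, so 4·(49 − 2L) = 60.
Then 49 − 2L = 15, giving L = 17.

L* = 17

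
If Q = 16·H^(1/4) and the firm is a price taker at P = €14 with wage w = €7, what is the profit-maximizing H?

H* = 16

MP_H = (1/4)·16·H^(-3/4) = 4·H^(-3/4).
Profit maximization for a price taker requires P·MP_H = w: 14·4·H^(-3/4) = 7.
So H^(-3/4) = 0.125, which gives H = 16.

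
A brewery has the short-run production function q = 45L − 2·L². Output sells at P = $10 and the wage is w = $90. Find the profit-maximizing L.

The marginal product of L is MP_L = 45 − 4L.
A price-taking firm hires until the value of the marginal product equals the wage: P·MP_L = w, so 10·(45 − 4L) = 90.
Then 45 − 4L = 9, giving L = 9.

L* = 9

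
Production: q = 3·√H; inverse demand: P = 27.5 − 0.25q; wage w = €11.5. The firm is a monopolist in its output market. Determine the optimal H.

H* = 9

Marginal revenue from the inverse demand is MR = 27.5 − 0.5q.
The marginal product is MP_H = 1.5·H^(-1/2).
A monopolist hires until marginal revenue product equals the wage: MR·MP_H = w.
At H, q = 3·√H. Substituting and solving: (27.5 − 1.5·√H)·1.5·H^(-1/2) = 11.5 gives H = 9.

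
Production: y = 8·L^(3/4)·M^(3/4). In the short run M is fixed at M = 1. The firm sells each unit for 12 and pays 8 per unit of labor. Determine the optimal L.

With M = 1, MP_L = (3/4)·8·L^(-1/4)·1^(3/4) = 6·L^(-1/4).
Profit maximization for a price taker requires P·MP_L = w: 12·6·L^(-1/4) = 8.
So L^(-1/4) = 1/9, which gives L = 6561.

L* = 6561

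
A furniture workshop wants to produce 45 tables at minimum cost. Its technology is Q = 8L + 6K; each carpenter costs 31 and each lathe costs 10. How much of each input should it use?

The inputs are perfect substitutes, so the firm uses whichever has the lower cost per unit of output.
Cost per unit of output via L is w/8 = 3.875; via K it is r/6 = 5/3. K is cheaper.
Producing Q = 45 with K alone: L = 0, K = 7.5.

L* = 0, K* = 7.5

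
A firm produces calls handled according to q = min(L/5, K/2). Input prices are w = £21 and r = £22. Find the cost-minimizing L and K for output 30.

With a fixed-proportions technology, the cost-minimizing bundle uses no slack in either input: L/5 = K/2 = q.
So L = 5·30 = 150 and K = 2·30 = 60.

L* = 150, K* = 60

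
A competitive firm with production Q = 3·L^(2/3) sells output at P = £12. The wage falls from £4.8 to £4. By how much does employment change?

From P·MP_L = w with MP_L = 2·L^(-1/3), the labor demand is L(w) = (24/w)^(3).
At w = 4.8: L = 125. At w = 4: L = 216.
ΔL = 216 − 125 = 91.

ΔL = 91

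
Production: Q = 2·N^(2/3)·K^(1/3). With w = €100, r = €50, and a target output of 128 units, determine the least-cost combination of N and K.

Cost minimization requires the marginal rate of technical substitution to equal the input-price ratio: MP_N/MP_K = w/r.
Here MP_N/MP_K = (2/3)·(K/N)/(1/3) = 2·(K/N). Setting this equal to 100/50 = 2 gives K = N.
Substituting into Q = 128: 2·N^(2/3)·(N)^(1/3) = 128.
Solving, N = 64 and K = 64.

N* = 64, K* = 64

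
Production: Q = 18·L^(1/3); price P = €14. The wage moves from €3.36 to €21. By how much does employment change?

From P·MP_L = w with MP_L = 6·L^(-2/3), the labor demand is L(w) = (84/w)^(3/2).
At w = 3.36: L = 125. At w = 21: L = 8.
ΔL = 8 − 125 = -117.

ΔL = -117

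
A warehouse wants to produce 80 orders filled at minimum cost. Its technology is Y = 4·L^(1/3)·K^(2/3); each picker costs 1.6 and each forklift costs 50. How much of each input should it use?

Cost minimization requires the marginal rate of technical substitution to equal the input-price ratio: MP_L/MP_K = w/r.
Here MP_L/MP_K = (1/3)·(K/L)/(2/3) = 0.5·(K/L). Setting this equal to 1.6/50 = 0.032 gives K = 0.064L.
Substituting into Y = 80: 4·L^(1/3)·(0.064L)^(2/3) = 80.
Solving, L = 125 and K = 8.

L* = 125, K* = 8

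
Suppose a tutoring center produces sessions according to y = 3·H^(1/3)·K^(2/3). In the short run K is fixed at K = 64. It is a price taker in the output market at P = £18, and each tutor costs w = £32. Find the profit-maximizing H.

With K = 64, MP_H = (1/3)·3·H^(-2/3)·64^(2/3) = 16·H^(-2/3).
Profit maximization for a price taker requires P·MP_H = w: 18·16·H^(-2/3) = 32.
So H^(-2/3) = 1/9, which gives H = 27.

H* = 27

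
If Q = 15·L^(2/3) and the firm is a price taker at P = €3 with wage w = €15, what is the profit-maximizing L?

L* = 8

MP_L = (2/3)·15·L^(-1/3) = 10·L^(-1/3).
Profit maximization for a price taker requires P·MP_L = w: 3·10·L^(-1/3) = 15.
So L^(-1/3) = 0.5, which gives L = 8.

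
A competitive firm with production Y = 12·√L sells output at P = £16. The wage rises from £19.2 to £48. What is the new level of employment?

From P·MP_L = w with MP_L = 6·L^(-1/2), the labor demand is L(w) = (96/w)^(2).
At w = 19.2: L = 25. At w = 48: L = 4.

L* = 4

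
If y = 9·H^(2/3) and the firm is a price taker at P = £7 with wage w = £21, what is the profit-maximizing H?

H* = 8

MP_H = (2/3)·9·H^(-1/3) = 6·H^(-1/3).
Profit maximization for a price taker requires P·MP_H = w: 7·6·H^(-1/3) = 21.
So H^(-1/3) = 0.5, which gives H = 8.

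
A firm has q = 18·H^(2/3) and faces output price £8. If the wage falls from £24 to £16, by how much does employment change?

From P·MP_H = w with MP_H = 12·H^(-1/3), the labor demand is H(w) = (96/w)^(3).
At w = 24: H = 64. At w = 16: H = 216.
ΔH = 216 − 64 = 152.

ΔH = 152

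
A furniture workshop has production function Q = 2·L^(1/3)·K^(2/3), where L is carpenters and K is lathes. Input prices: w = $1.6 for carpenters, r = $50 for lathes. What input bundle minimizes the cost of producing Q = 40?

Cost minimization requires the marginal rate of technical substitution to equal the input-price ratio: MP_L/MP_K = w/r.
Here MP_L/MP_K = (1/3)·(K/L)/(2/3) = 0.5·(K/L). Setting this equal to 1.6/50 = 0.032 gives K = 0.064L.
Substituting into Q = 40: 2·L^(1/3)·(0.064L)^(2/3) = 40.
Solving, L = 125 and K = 8.

L* = 125, K* = 8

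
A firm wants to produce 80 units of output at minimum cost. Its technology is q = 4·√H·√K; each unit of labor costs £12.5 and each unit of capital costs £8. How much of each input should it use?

H* = 16, K* = 25

Cost minimization requires the marginal rate of technical substitution to equal the input-price ratio: MP_H/MP_K = w/r.
Here MP_H/MP_K = (1/2)·(K/H)/(1/2) = (K/H). Setting this equal to 12.5/8 = 1.5625 gives K = 1.5625H.
Substituting into q = 80: 4·H^(1/2)·(1.5625H)^(1/2) = 80.
Solving, H = 16 and K = 25.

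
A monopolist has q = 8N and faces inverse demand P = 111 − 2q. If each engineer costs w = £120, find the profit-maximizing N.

N* = 3

Marginal revenue from the inverse demand is MR = 111 − 4q.
The marginal product is MP_N = 8.
A monopolist hires until marginal revenue product equals the wage: MR·MP_N = w.
(111 − 32N)·8 = 120, so N = 3.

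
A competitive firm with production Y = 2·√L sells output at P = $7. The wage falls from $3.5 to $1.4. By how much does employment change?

ΔL = 21

From P·MP_L = w with MP_L = L^(-1/2), the labor demand is L(w) = (7/w)^(2).
At w = 3.5: L = 4. At w = 1.4: L = 25.
ΔL = 25 − 4 = 21.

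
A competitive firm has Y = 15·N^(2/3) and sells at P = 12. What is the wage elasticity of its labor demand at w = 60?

ε = -3

MP_N = (2/3)·15·N^(-1/3), so P·MP_N = w gives 120·N^(-1/3) = w.
Solving, N(w) = (120/w)^(3). This is a constant-elasticity form: N ∝ w^(−3), so ε = −3.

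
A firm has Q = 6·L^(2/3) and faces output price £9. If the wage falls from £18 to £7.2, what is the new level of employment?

From P·MP_L = w with MP_L = 4·L^(-1/3), the labor demand is L(w) = (36/w)^(3).
At w = 18: L = 8. At w = 7.2: L = 125.

L* = 125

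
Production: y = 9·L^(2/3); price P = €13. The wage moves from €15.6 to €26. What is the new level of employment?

From P·MP_L = w with MP_L = 6·L^(-1/3), the labor demand is L(w) = (78/w)^(3).
At w = 15.6: L = 125. At w = 26: L = 27.

L* = 27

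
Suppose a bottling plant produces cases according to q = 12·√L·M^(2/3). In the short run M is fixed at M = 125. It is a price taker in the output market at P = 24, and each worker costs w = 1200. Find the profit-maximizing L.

L* = 9

With M = 125, MP_L = (1/2)·12·L^(-1/2)·125^(2/3) = 150·L^(-1/2).
Profit maximization for a price taker requires P·MP_L = w: 24·150·L^(-1/2) = 1200.
So L^(-1/2) = 1/3, which gives L = 9.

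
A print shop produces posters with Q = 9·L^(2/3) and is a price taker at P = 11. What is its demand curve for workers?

L(w) = 287496/w³

MP_L = (2/3)·9·L^(-1/3) = 6·L^(-1/3).
Setting P·MP_L = w: 66·L^(-1/3) = w.
Solving for L: L^(-1/3) = w/66, so L = (66/w)^(3).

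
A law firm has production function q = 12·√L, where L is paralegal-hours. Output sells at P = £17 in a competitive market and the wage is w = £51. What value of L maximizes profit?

MP_L = (1/2)·12·L^(-1/2) = 6·L^(-1/2).
Profit maximization for a price taker requires P·MP_L = w: 17·6·L^(-1/2) = 51.
So L^(-1/2) = 0.5, which gives L = 4.

L* = 4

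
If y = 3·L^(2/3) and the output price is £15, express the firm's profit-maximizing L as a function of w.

MP_L = (2/3)·3·L^(-1/3) = 2·L^(-1/3).
Setting P·MP_L = w: 30·L^(-1/3) = w.
Solving for L: L^(-1/3) = w/30, so L = (30/w)^(3).

L(w) = 27000/w³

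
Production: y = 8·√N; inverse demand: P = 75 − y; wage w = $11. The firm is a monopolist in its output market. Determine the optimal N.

N* = 16

Marginal revenue from the inverse demand is MR = 75 − 2y.
The marginal product is MP_N = 4·N^(-1/2).
A monopolist hires until marginal revenue product equals the wage: MR·MP_N = w.
At N, y = 8·√N. Substituting and solving: (75 − 16·√N)·4·N^(-1/2) = 11 gives N = 16.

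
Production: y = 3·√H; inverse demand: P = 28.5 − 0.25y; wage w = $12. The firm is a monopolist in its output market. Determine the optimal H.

H* = 9

Marginal revenue from the inverse demand is MR = 28.5 − 0.5y.
The marginal product is MP_H = 1.5·H^(-1/2).
A monopolist hires until marginal revenue product equals the wage: MR·MP_H = w.
At H, y = 3·√H. Substituting and solving: (28.5 − 1.5·√H)·1.5·H^(-1/2) = 12 gives H = 9.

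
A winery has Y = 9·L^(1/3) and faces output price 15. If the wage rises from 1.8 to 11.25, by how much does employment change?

From P·MP_L = w with MP_L = 3·L^(-2/3), the labor demand is L(w) = (45/w)^(3/2).
At w = 1.8: L = 125. At w = 11.25: L = 8.
ΔL = 8 − 125 = -117.

ΔL = -117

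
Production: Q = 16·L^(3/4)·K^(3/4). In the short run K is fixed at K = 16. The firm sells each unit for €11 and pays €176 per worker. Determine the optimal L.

L* = 1296

With K = 16, MP_L = (3/4)·16·L^(-1/4)·16^(3/4) = 96·L^(-1/4).
Profit maximization for a price taker requires P·MP_L = w: 11·96·L^(-1/4) = 176.
So L^(-1/4) = 1/6, which gives L = 1296.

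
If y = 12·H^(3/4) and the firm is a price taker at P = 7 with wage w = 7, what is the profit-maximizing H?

H* = 6561

MP_H = (3/4)·12·H^(-1/4) = 9·H^(-1/4).
Profit maximization for a price taker requires P·MP_H = w: 7·9·H^(-1/4) = 7.
So H^(-1/4) = 1/9, which gives H = 6561.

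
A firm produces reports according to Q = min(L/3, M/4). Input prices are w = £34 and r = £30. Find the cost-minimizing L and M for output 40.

With a fixed-proportions technology, the cost-minimizing bundle uses no slack in either input: L/3 = M/4 = Q.
So L = 3·40 = 120 and M = 4·40 = 160.

L* = 120, M* = 160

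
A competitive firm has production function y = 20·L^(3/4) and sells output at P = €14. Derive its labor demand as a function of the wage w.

L(w) = (210/w)^(4)

MP_L = (3/4)·20·L^(-1/4) = 15·L^(-1/4).
Setting P·MP_L = w: 210·L^(-1/4) = w.
Solving for L: L^(-1/4) = w/210, so L = (210/w)^(4).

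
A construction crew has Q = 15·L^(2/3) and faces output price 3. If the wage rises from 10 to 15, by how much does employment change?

From P·MP_L = w with MP_L = 10·L^(-1/3), the labor demand is L(w) = (30/w)^(3).
At w = 10: L = 27. At w = 15: L = 8.
ΔL = 8 − 27 = -19.

ΔL = -19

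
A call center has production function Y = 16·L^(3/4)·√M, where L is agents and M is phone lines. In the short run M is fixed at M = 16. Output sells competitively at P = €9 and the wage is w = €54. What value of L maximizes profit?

L* = 4096

With M = 16, MP_L = (3/4)·16·L^(-1/4)·16^(1/2) = 48·L^(-1/4).
Profit maximization for a price taker requires P·MP_L = w: 9·48·L^(-1/4) = 54.
So L^(-1/4) = 0.125, which gives L = 4096.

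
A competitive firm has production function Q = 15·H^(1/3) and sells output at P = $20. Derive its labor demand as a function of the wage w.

H(w) = (100/w)^(3/2)

MP_H = (1/3)·15·H^(-2/3) = 5·H^(-2/3).
Setting P·MP_H = w: 100·H^(-2/3) = w.
Solving for H: H^(-2/3) = w/100, so H = (100/w)^(3/2).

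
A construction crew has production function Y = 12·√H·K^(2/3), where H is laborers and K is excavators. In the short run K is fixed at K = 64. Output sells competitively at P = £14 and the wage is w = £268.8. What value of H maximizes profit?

H* = 25

With K = 64, MP_H = (1/2)·12·H^(-1/2)·64^(2/3) = 96·H^(-1/2).
Profit maximization for a price taker requires P·MP_H = w: 14·96·H^(-1/2) = 268.8.
So H^(-1/2) = 0.2, which gives H = 25.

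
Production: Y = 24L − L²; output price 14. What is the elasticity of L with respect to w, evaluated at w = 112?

ε = -0.5

From P·MP_L = w with MP_L = 24 − 2L, labor demand is L(w) = (24 − w/14)/2.
dL/dw = −1/(28) = -1/28.
At w = 112, L = 8, so ε = (dL/dw)·(w/L) = (-1/28)·(112/8) = -0.5.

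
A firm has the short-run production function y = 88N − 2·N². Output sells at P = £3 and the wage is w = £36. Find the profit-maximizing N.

The marginal product of N is MP_N = 88 − 4N.
A price-taking firm hires until the value of the marginal product equals the wage: P·MP_N = w, so 3·(88 − 4N) = 36.
Then 88 − 4N = 12, giving N = 19.

N* = 19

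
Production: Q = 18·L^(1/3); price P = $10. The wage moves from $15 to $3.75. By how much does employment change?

ΔL = 56

From P·MP_L = w with MP_L = 6·L^(-2/3), the labor demand is L(w) = (60/w)^(3/2).
At w = 15: L = 8. At w = 3.75: L = 64.
ΔL = 64 − 8 = 56.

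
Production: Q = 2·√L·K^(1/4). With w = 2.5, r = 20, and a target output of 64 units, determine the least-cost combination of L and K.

L* = 256, K* = 16

Cost minimization requires the marginal rate of technical substitution to equal the input-price ratio: MP_L/MP_K = w/r.
Here MP_L/MP_K = (1/2)·(K/L)/(1/4) = 2·(K/L). Setting this equal to 2.5/20 = 0.125 gives K = 0.0625L.
Substituting into Q = 64: 2·L^(1/2)·(0.0625L)^(1/4) = 64.
Solving, L = 256 and K = 16.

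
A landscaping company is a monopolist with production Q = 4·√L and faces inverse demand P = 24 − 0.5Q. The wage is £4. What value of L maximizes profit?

L* = 16

Marginal revenue from the inverse demand is MR = 24 − Q.
The marginal product is MP_L = 2·L^(-1/2).
A monopolist hires until marginal revenue product equals the wage: MR·MP_L = w.
At L, Q = 4·√L. Substituting and solving: (24 − 4·√L)·2·L^(-1/2) = 4 gives L = 16.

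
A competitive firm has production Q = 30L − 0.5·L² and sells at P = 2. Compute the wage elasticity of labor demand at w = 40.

ε = -2

From P·MP_L = w with MP_L = 30 − L, labor demand is L(w) = 30 − w/2.
dL/dw = −1/(2) = -0.5.
At w = 40, L = 10, so ε = (dL/dw)·(w/L) = (-0.5)·(40/10) = -2.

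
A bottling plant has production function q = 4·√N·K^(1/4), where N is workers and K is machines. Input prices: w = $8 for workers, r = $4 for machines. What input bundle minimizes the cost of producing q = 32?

N* = 16, K* = 16

Cost minimization requires the marginal rate of technical substitution to equal the input-price ratio: MP_N/MP_K = w/r.
Here MP_N/MP_K = (1/2)·(K/N)/(1/4) = 2·(K/N). Setting this equal to 8/4 = 2 gives K = N.
Substituting into q = 32: 4·N^(1/2)·(N)^(1/4) = 32.
Solving, N = 16 and K = 16.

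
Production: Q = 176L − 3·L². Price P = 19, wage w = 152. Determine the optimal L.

L* = 28

The marginal product of L is MP_L = 176 − 6L.
A price-taking firm hires until the value of the marginal product equals the wage: P·MP_L = w, so 19·(176 − 6L) = 152.
Then 176 − 6L = 8, giving L = 28.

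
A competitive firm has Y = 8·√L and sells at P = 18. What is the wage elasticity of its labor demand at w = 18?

MP_L = (1/2)·8·L^(-1/2), so P·MP_L = w gives 72·L^(-1/2) = w.
Solving, L(w) = (72/w)^(2). This is a constant-elasticity form: L ∝ w^(−2), so ε = −2.

ε = -2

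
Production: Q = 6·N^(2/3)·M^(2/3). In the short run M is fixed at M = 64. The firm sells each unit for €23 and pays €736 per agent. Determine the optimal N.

With M = 64, MP_N = (2/3)·6·N^(-1/3)·64^(2/3) = 64·N^(-1/3).
Profit maximization for a price taker requires P·MP_N = w: 23·64·N^(-1/3) = 736.
So N^(-1/3) = 0.5, which gives N = 8.

N* = 8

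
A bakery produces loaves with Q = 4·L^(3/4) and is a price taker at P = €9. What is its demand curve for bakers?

MP_L = (3/4)·4·L^(-1/4) = 3·L^(-1/4).
Setting P·MP_L = w: 27·L^(-1/4) = w.
Solving for L: L^(-1/4) = w/27, so L = (27/w)^(4).

L(w) = 531441/w^(4)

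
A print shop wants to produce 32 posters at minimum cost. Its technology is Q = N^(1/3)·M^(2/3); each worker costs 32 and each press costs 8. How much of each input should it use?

N* = 8, M* = 64

Cost minimization requires the marginal rate of technical substitution to equal the input-price ratio: MP_N/MP_M = w/r.
Here MP_N/MP_M = (1/3)·(M/N)/(2/3) = 0.5·(M/N). Setting this equal to 32/8 = 4 gives M = 8N.
Substituting into Q = 32: N^(1/3)·(8N)^(2/3) = 32.
Solving, N = 8 and M = 64.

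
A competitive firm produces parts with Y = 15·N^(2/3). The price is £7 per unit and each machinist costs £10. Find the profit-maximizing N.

MP_N = (2/3)·15·N^(-1/3) = 10·N^(-1/3).
Profit maximization for a price taker requires P·MP_N = w: 7·10·N^(-1/3) = 10.
So N^(-1/3) = 1/7, which gives N = 343.

N* = 343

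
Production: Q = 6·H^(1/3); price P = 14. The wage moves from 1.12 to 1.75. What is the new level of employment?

H* = 64

From P·MP_H = w with MP_H = 2·H^(-2/3), the labor demand is H(w) = (28/w)^(3/2).
At w = 1.12: H = 125. At w = 1.75: H = 64.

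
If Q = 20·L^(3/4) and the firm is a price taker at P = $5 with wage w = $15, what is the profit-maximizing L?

L* = 625

MP_L = (3/4)·20·L^(-1/4) = 15·L^(-1/4).
Profit maximization for a price taker requires P·MP_L = w: 5·15·L^(-1/4) = 15.
So L^(-1/4) = 0.2, which gives L = 625.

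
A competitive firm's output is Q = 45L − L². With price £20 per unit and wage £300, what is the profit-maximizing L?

L* = 15

The marginal product of L is MP_L = 45 − 2L.
A price-taking firm hires until the value of the marginal product equals the wage: P·MP_L = w, so 20·(45 − 2L) = 300.
Then 45 − 2L = 15, giving L = 15.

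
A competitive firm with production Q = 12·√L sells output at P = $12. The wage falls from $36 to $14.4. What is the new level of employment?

From P·MP_L = w with MP_L = 6·L^(-1/2), the labor demand is L(w) = (72/w)^(2).
At w = 36: L = 4. At w = 14.4: L = 25.

L* = 25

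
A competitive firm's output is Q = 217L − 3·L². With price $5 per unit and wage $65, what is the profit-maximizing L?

L* = 34

The marginal product of L is MP_L = 217 − 6L.
A price-taking firm hires until the value of the marginal product equals the wage: P·MP_L = w, so 5·(217 − 6L) = 65.
Then 217 − 6L = 13, giving L = 34.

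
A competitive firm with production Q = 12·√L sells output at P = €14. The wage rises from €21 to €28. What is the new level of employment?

From P·MP_L = w with MP_L = 6·L^(-1/2), the labor demand is L(w) = (84/w)^(2).
At w = 21: L = 16. At w = 28: L = 9.

L* = 9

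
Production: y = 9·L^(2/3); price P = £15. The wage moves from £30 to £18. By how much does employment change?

From P·MP_L = w with MP_L = 6·L^(-1/3), the labor demand is L(w) = (90/w)^(3).
At w = 30: L = 27. At w = 18: L = 125.
ΔL = 125 − 27 = 98.

ΔL = 98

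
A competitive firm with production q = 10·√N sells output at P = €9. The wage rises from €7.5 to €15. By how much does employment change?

ΔN = -27

From P·MP_N = w with MP_N = 5·N^(-1/2), the labor demand is N(w) = (45/w)^(2).
At w = 7.5: N = 36. At w = 15: N = 9.
ΔN = 9 − 36 = -27.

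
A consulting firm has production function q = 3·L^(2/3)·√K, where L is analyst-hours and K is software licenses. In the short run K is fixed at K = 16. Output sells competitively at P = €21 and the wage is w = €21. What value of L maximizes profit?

L* = 512

With K = 16, MP_L = (2/3)·3·L^(-1/3)·16^(1/2) = 8·L^(-1/3).
Profit maximization for a price taker requires P·MP_L = w: 21·8·L^(-1/3) = 21.
So L^(-1/3) = 0.125, which gives L = 512.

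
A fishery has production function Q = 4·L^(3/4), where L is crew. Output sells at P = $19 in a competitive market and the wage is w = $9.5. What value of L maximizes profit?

L* = 1296

MP_L = (3/4)·4·L^(-1/4) = 3·L^(-1/4).
Profit maximization for a price taker requires P·MP_L = w: 19·3·L^(-1/4) = 9.5.
So L^(-1/4) = 1/6, which gives L = 1296.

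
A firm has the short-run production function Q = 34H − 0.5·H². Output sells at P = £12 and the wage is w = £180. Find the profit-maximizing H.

H* = 19

The marginal product of H is MP_H = 34 − H.
A price-taking firm hires until the value of the marginal product equals the wage: P·MP_H = w, so 12·(34 − H) = 180.
Then 34 − H = 15, giving H = 19.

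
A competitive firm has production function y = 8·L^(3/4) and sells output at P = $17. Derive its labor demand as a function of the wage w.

MP_L = (3/4)·8·L^(-1/4) = 6·L^(-1/4).
Setting P·MP_L = w: 102·L^(-1/4) = w.
Solving for L: L^(-1/4) = w/102, so L = (102/w)^(4).

L(w) = (102/w)^(4)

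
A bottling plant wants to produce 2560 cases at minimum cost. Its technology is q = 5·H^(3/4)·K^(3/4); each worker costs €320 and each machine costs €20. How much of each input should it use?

Cost minimization requires the marginal rate of technical substitution to equal the input-price ratio: MP_H/MP_K = w/r.
Here MP_H/MP_K = (3/4)·(K/H)/(3/4) = (K/H). Setting this equal to 320/20 = 16 gives K = 16H.
Substituting into q = 2560: 5·H^(3/4)·(16H)^(3/4) = 2560.
Solving, H = 16 and K = 256.

H* = 16, K* = 256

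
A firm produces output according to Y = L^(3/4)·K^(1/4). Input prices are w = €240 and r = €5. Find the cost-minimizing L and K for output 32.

Cost minimization requires the marginal rate of technical substitution to equal the input-price ratio: MP_L/MP_K = w/r.
Here MP_L/MP_K = (3/4)·(K/L)/(1/4) = 3·(K/L). Setting this equal to 240/5 = 48 gives K = 16L.
Substituting into Y = 32: L^(3/4)·(16L)^(1/4) = 32.
Solving, L = 16 and K = 256.

L* = 16, K* = 256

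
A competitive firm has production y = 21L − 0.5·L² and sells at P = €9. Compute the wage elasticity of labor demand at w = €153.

ε = -4.25

From P·MP_L = w with MP_L = 21 − L, labor demand is L(w) = 21 − w/9.
dL/dw = −1/(9) = -1/9.
At w = 153, L = 4, so ε = (dL/dw)·(w/L) = (-1/9)·(153/4) = -4.25.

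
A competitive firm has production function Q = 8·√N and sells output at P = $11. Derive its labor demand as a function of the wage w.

MP_N = (1/2)·8·N^(-1/2) = 4·N^(-1/2).
Setting P·MP_N = w: 44·N^(-1/2) = w.
Solving for N: N^(-1/2) = w/44, so N = (44/w)^(2).

N(w) = 1936/w²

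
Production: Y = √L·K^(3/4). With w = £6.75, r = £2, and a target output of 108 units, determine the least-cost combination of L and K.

Cost minimization requires the marginal rate of technical substitution to equal the input-price ratio: MP_L/MP_K = w/r.
Here MP_L/MP_K = (1/2)·(K/L)/(3/4) = (2/3)·(K/L). Setting this equal to 6.75/2 = 3.375 gives K = 5.0625L.
Substituting into Y = 108: L^(1/2)·(5.0625L)^(3/4) = 108.
Solving, L = 16 and K = 81.

L* = 16, K* = 81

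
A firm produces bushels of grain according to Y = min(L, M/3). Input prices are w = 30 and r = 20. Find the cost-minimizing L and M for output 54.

L* = 54, M* = 162

With a fixed-proportions technology, the cost-minimizing bundle uses no slack in either input: L = M/3 = Y.
So L = 54 and M = 3·54 = 162.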